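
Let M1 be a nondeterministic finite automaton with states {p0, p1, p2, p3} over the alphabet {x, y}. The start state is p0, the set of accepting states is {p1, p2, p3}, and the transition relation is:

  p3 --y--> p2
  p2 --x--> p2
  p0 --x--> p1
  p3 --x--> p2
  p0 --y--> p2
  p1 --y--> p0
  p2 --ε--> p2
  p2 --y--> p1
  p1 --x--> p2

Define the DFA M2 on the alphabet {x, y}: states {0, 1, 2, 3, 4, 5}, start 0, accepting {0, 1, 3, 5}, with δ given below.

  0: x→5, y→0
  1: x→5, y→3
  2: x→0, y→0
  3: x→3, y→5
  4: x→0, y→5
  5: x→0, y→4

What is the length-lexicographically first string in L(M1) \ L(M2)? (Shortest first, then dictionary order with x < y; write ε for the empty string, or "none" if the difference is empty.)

The string yxy is accepted by M1 but not by M2.
No shorter string lies in the difference, and yxy is the lexicographically first length-3 string in L(M1) \ L(M2).

yxy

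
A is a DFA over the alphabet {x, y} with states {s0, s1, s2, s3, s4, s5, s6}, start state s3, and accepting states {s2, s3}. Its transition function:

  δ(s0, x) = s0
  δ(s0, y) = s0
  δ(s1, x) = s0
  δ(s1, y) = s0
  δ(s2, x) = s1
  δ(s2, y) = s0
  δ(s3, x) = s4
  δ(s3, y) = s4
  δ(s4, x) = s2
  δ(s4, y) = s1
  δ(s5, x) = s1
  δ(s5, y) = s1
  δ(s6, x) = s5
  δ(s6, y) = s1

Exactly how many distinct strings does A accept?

The useful subgraph on states {s2, s3, s4} is acyclic, so L(A) is finite; the longest accepting path visits 3 useful states, giving maximum string length 2.
Counting accepting paths from s3 by length: 1 of length 0, 2 of length 2. Total 3.

3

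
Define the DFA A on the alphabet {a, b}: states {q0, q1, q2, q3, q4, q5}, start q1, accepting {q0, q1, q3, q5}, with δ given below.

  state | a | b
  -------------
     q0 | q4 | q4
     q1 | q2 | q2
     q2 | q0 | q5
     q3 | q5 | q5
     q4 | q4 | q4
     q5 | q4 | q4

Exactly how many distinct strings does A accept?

5

The useful subgraph on states {q0, q1, q2, q5} is acyclic, so L(A) is finite; the longest accepting path visits 3 useful states, giving maximum string length 2.
Counting accepting paths from q1 by length: 1 of length 0, 4 of length 2. Total 5.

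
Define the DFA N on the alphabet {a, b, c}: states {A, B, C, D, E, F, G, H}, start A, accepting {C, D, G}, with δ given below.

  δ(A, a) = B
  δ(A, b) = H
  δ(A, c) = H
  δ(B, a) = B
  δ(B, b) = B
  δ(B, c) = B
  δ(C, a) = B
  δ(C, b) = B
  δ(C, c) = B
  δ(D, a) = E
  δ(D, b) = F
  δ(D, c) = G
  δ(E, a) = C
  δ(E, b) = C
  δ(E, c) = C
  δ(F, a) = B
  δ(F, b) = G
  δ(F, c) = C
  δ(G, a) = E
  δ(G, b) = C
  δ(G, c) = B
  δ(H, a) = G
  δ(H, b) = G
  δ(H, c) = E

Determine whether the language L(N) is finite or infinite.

The useful states (reachable from A and able to reach an accepting state) are {A, C, E, G, H}.
Restricted to these states the transition graph has no cycle, so every accepting path has bounded length and L is finite.

finite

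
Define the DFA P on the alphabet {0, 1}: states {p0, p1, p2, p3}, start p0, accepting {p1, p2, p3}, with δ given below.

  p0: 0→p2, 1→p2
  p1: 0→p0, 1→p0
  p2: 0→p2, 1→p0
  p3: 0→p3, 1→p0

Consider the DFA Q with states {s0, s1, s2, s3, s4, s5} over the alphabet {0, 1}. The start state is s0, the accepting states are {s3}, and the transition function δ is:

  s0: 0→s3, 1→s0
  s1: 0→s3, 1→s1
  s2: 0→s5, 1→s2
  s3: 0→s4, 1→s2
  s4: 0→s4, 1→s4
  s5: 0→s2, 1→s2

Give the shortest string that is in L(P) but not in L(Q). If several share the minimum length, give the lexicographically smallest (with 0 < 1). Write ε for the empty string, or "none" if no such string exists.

1

The string 1 is accepted by P but not by Q.
No shorter string lies in the difference, and 1 is the lexicographically first length-1 string in L(P) \ L(Q).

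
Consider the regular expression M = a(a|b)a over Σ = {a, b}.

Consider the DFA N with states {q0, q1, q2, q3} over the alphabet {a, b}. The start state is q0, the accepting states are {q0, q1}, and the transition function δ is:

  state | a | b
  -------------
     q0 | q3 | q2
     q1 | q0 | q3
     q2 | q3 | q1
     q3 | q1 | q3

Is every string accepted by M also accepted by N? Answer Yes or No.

Yes

Converting the expression M to a DFA (subset construction, then merging equivalent states) gives the minimal DFA with states {m0, m1, m2, m3, m4}, start state m0, accepting states {m4} and transitions m0: a→m1, b→m2; m1: a→m3, b→m3; m2: a→m2, b→m2; m3: a→m4, b→m2; m4: a→m2, b→m2.
Exploring the product automaton M × N from the start pair (m0, q0), following both machines on each input symbol, reaches 10 state pairs: (m0, q0), (m1, q3), (m2, q2), (m3, q1), (m3, q3), (m2, q3), (m2, q1), (m4, q0), (m4, q1), (m2, q0).
M accepts in {m4} and N accepts in {q0, q1}. The reachable pairs whose M-component is accepting are (m4, q0), (m4, q1); in each of them the N-component is accepting too, so the product for L(M) \ L(N) (M-component accepting, N-component rejecting) has no reachable accepting pair and the difference is empty.
Hence every string in L(M) is also in L(N).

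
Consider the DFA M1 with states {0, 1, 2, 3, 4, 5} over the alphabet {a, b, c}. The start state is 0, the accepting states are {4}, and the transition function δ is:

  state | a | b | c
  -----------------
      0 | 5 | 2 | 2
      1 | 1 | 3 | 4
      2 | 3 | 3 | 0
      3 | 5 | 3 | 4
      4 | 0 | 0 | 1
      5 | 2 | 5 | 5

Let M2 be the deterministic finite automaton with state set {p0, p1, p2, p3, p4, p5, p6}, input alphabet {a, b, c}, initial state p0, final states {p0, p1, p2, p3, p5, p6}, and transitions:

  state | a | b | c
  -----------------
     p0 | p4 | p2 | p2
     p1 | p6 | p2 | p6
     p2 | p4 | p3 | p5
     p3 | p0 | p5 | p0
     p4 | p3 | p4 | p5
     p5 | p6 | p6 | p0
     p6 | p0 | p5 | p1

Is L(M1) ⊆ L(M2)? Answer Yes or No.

Exploring the product automaton M1 × M2 from the start pair (0, p0), following both machines on each input symbol, reaches 37 state pairs: (0, p0), (5, p4), (2, p2), (2, p3), (5, p5), (3, p4), (3, p3), (0, p5), (3, p0), (3, p5), (2, p6), (5, p6), (5, p0), (5, p3), (4, p5), (4, p0), (2, p0), (3, p2), (4, p2), (3, p6), (0, p1), (5, p1), (2, p4), (5, p2), (0, p6), (1, p0), (0, p4), (0, p2), (1, p2), (0, p3), (1, p5), (4, p1), (2, p5), (2, p1), (1, p4), (1, p6), (1, p3).
M1 accepts in {4} and M2 accepts in {p0, p1, p2, p3, p5, p6}. The reachable pairs whose M1-component is accepting are (4, p5), (4, p0), (4, p2), (4, p1); in each of them the M2-component is accepting too, so the product for L(M1) \ L(M2) (M1-component accepting, M2-component rejecting) has no reachable accepting pair and the difference is empty.
Hence every string in L(M1) is also in L(M2).

Yes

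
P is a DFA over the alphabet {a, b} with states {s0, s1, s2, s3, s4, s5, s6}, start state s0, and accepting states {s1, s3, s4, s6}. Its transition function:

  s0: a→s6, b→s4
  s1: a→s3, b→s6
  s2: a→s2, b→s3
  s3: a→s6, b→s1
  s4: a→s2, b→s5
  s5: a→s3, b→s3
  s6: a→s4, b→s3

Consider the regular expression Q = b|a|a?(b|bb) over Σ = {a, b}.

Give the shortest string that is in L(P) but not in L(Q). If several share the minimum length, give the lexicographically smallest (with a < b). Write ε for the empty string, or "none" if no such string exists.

The string aa is accepted by P but not by Q.
No shorter string lies in the difference, and aa is the lexicographically first length-2 string in L(P) \ L(Q).

aa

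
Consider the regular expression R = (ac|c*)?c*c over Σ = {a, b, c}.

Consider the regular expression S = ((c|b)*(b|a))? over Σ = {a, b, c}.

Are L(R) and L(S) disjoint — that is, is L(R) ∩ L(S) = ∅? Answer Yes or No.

Converting the expression R to a DFA (subset construction, then merging equivalent states) gives the minimal DFA with states {r0, r1, r2, r3, r4}, start state r0, accepting states {r3} and transitions r0: a→r1, b→r2, c→r3; r1: a→r2, b→r2, c→r4; r2: a→r2, b→r2, c→r2; r3: a→r2, b→r2, c→r3; r4: a→r2, b→r2, c→r3.
Converting the expression S to a DFA (subset construction, then merging equivalent states) gives the minimal DFA with states {s0, s1, s2, s3}, start state s0, accepting states {s0, s1} and transitions s0: a→s1, b→s0, c→s2; s1: a→s3, b→s3, c→s3; s2: a→s1, b→s0, c→s2; s3: a→s3, b→s3, c→s3.
Exploring the product automaton R × S from the start pair (r0, s0), following both machines on each input symbol, reaches 9 state pairs: (r0, s0), (r1, s1), (r2, s0), (r3, s2), (r2, s3), (r4, s3), (r2, s1), (r2, s2), (r3, s3).
R accepts in {r3} and S accepts in {s0, s1}; no reachable pair has both components accepting, so no string drives both machines to acceptance simultaneously and L(R) ∩ L(S) = ∅.
So no string is accepted by both, and the intersection is empty.

Yes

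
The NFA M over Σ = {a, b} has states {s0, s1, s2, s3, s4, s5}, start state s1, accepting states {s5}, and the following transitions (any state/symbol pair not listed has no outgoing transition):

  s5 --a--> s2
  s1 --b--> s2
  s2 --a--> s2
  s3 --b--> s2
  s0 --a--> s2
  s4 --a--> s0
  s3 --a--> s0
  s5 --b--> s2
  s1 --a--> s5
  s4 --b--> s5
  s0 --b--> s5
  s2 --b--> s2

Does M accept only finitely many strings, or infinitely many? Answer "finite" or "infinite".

finite

The useful states (reachable from s1 and able to reach an accepting state) are {s1, s5}.
Restricted to these states the transition graph has no cycle, so every accepting path has bounded length and L is finite.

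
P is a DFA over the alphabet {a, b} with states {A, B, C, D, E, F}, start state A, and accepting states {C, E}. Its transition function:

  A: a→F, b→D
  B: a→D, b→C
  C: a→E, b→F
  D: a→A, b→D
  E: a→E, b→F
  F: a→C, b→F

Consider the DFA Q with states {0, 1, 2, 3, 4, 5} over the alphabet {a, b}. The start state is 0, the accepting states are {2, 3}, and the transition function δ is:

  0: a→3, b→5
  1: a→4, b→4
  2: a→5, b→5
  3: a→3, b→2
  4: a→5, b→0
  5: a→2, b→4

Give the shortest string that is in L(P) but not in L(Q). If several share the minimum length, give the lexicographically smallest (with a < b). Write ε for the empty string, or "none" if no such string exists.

The string aba is accepted by P but not by Q.
No shorter string lies in the difference, and aba is the lexicographically first length-3 string in L(P) \ L(Q).

aba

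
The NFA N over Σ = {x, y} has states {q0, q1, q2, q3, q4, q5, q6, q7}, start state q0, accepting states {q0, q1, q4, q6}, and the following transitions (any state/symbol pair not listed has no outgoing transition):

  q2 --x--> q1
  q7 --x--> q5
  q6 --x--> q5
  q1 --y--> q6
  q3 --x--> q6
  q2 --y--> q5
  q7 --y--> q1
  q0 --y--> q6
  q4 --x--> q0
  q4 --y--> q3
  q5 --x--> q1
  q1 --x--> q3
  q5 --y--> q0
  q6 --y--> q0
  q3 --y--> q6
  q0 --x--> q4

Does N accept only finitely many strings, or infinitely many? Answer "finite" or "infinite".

State q0 is reachable from the start and can reach an accepting state, and it lies on the cycle q0 → q4 → q0.
Traversing that cycle any number of times yields accepted strings of unbounded length, so the language is infinite.

infinite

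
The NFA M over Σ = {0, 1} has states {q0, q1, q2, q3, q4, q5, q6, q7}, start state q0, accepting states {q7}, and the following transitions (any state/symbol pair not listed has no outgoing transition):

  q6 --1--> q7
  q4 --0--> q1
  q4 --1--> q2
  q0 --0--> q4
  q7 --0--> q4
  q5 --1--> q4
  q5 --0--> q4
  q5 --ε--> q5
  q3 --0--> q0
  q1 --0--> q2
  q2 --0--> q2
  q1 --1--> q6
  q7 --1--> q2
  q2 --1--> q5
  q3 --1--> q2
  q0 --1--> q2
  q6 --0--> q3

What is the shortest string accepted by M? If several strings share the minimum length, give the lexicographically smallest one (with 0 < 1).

0011

A breadth-first search from q0 reaches an accepting state first via the path q0 → q4 → q1 → q6 → q7 on input 0011.
No string of length < 4 is accepted (BFS exhausts all shorter strings without reaching an accepting state), and 0011 is the lexicographically least accepting string of length 4.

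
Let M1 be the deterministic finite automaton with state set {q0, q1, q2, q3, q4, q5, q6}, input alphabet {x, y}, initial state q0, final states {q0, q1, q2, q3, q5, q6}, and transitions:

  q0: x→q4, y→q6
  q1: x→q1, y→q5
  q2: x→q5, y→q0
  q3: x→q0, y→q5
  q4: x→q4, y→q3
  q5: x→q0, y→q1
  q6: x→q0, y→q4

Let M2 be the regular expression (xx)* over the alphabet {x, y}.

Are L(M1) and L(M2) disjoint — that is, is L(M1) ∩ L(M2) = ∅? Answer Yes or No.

No

The empty string ε is accepted by both M1 and M2.
Hence L(M1) ∩ L(M2) ≠ ∅.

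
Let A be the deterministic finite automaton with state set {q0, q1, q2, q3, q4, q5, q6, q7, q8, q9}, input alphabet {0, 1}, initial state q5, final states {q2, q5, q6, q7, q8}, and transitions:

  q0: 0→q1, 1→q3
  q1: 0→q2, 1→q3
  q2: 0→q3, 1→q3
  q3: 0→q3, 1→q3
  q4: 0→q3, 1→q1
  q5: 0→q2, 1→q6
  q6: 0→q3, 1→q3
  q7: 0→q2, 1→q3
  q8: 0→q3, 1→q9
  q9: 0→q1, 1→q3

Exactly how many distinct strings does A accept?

3

The useful subgraph on states {q2, q5, q6} is acyclic, so L(A) is finite; the longest accepting path visits 2 useful states, giving maximum string length 1.
Counting accepting paths from q5 by length: 1 of length 0, 2 of length 1. Total 3.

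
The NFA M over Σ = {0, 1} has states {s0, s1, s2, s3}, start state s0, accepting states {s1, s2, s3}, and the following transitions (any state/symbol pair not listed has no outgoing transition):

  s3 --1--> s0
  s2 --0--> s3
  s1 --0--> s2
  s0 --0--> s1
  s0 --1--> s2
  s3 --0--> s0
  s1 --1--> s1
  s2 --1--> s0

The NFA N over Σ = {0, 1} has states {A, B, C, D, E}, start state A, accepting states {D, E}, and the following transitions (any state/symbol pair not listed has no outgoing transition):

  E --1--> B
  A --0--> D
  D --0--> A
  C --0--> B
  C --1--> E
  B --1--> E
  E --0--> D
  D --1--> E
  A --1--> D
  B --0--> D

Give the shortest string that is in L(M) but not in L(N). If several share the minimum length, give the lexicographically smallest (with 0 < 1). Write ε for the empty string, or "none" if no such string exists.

The string 00 is accepted by M but not by N.
No shorter string lies in the difference, and 00 is the lexicographically first length-2 string in L(M) \ L(N).

00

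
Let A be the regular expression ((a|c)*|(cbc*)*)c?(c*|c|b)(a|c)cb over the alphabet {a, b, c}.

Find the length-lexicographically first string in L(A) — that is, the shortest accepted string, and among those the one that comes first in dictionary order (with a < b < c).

acb

By inspection of the expression, no string of length less than 3 matches, and acb is the lexicographically first match of length 3.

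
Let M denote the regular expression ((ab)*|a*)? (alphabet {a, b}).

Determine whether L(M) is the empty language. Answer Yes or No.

The empty string ε matches the expression, so it belongs to L(M).
Since L(M) contains at least one string, it is not empty.

No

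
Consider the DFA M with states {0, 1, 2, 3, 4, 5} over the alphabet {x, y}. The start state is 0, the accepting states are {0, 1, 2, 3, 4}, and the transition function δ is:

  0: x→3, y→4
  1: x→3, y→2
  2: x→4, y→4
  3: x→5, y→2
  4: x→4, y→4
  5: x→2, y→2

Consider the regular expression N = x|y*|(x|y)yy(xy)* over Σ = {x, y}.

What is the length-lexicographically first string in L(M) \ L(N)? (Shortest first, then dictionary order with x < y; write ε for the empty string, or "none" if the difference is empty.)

xy

The string xy is accepted by M but not by N.
No shorter string lies in the difference, and xy is the lexicographically first length-2 string in L(M) \ L(N).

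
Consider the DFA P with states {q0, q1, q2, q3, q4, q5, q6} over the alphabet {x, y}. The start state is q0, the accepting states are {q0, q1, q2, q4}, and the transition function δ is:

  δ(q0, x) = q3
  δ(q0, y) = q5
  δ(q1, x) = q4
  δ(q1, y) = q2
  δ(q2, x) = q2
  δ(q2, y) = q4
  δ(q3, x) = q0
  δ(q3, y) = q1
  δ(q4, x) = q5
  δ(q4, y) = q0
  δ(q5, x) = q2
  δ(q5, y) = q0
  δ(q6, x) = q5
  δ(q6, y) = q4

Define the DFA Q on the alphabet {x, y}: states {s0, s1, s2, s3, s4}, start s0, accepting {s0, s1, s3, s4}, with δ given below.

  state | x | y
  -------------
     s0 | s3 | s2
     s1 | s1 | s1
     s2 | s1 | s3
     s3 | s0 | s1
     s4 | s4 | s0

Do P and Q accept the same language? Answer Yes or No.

The string yyxy is accepted by P but rejected by Q.
So L(P) ≠ L(Q).

No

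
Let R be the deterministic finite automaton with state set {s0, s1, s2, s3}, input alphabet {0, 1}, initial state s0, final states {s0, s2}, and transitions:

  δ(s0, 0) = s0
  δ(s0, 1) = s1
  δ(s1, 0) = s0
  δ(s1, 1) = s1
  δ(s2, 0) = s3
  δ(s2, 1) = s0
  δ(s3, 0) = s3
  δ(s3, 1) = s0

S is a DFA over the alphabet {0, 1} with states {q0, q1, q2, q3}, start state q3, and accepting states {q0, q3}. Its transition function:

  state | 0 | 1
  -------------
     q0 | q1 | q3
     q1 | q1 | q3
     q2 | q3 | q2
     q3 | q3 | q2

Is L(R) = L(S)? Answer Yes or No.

Yes

Exploring the product automaton R × S from the start pair (s0, q3), following both machines on each input symbol, reaches 2 state pairs: (s0, q3), (s1, q2).
R accepts in {s0, s2} and S accepts in {q0, q3}. In every reachable pair the two components are either both accepting — (s0, q3) — or both non-accepting, so no string is accepted by exactly one of the machines: L(R) \ L(S) and L(S) \ L(R) are both empty.
Hence every string is accepted by R iff it is accepted by S, and the two languages coincide.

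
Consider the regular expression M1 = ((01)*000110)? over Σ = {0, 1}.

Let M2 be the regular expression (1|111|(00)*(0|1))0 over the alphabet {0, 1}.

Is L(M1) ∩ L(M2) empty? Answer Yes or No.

Yes

Converting the expression M1 to a DFA (subset construction, then merging equivalent states) gives the minimal DFA with states {r0, r1, r2, r3, r4, r5, r6, r7, r8}, start state r0, accepting states {r0, r8} and transitions r0: 0→r1, 1→r2; r1: 0→r3, 1→r4; r2: 0→r2, 1→r2; r3: 0→r5, 1→r2; r4: 0→r1, 1→r2; r5: 0→r2, 1→r6; r6: 0→r2, 1→r7; r7: 0→r8, 1→r2; r8: 0→r2, 1→r2.
Converting the expression M2 to a DFA (subset construction, then merging equivalent states) gives the minimal DFA with states {t0, t1, t2, t3, t4, t5, t6, t7}, start state t0, accepting states {t3, t5} and transitions t0: 0→t1, 1→t2; t1: 0→t3, 1→t4; t2: 0→t5, 1→t6; t3: 0→t1, 1→t7; t4: 0→t4, 1→t4; t5: 0→t4, 1→t4; t6: 0→t4, 1→t7; t7: 0→t5, 1→t4.
Exploring the product automaton M1 × M2 from the start pair (r0, t0), following both machines on each input symbol, reaches 18 state pairs: (r0, t0), (r1, t1), (r2, t2), (r3, t3), (r4, t4), (r2, t5), (r2, t6), (r5, t1), (r2, t7), (r1, t4), (r2, t4), (r2, t3), (r6, t4), (r3, t4), (r2, t1), (r7, t4), (r5, t4), (r8, t4).
M1 accepts in {r0, r8} and M2 accepts in {t3, t5}; no reachable pair has both components accepting, so no string drives both machines to acceptance simultaneously and L(M1) ∩ L(M2) = ∅.
So no string is accepted by both, and the intersection is empty.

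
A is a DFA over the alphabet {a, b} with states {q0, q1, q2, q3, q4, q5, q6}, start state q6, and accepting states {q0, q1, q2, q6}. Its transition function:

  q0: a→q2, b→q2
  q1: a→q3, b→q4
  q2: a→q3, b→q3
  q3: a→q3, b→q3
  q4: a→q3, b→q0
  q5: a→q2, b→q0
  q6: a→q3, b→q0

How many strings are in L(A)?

The useful subgraph on states {q0, q2, q6} is acyclic, so L(A) is finite; the longest accepting path visits 3 useful states, giving maximum string length 2.
Counting accepting paths from q6 by length: 1 of length 0, 1 of length 1, 2 of length 2. Total 4.

4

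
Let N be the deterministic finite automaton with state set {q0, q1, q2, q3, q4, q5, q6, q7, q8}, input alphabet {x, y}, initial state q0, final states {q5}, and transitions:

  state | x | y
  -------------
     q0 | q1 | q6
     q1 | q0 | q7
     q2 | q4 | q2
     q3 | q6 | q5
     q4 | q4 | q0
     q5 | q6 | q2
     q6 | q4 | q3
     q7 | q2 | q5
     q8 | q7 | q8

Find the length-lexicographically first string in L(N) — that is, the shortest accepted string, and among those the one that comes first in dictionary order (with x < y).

xyy

A breadth-first search from q0 reaches an accepting state first via the path q0 → q1 → q7 → q5 on input xyy.
No string of length < 3 is accepted (BFS exhausts all shorter strings without reaching an accepting state), and xyy is the lexicographically least accepting string of length 3.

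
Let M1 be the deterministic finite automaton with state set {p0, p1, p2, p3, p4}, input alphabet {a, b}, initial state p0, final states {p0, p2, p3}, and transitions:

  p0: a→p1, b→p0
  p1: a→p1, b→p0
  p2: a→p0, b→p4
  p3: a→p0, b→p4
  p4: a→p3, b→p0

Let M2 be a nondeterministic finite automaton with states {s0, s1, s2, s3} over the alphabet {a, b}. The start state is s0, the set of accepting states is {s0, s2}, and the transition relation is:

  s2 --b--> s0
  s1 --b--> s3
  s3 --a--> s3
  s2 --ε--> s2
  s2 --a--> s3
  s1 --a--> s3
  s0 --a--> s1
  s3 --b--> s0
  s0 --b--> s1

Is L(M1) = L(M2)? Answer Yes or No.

The string b is accepted by M1 but rejected by M2.
So L(M1) ≠ L(M2).

No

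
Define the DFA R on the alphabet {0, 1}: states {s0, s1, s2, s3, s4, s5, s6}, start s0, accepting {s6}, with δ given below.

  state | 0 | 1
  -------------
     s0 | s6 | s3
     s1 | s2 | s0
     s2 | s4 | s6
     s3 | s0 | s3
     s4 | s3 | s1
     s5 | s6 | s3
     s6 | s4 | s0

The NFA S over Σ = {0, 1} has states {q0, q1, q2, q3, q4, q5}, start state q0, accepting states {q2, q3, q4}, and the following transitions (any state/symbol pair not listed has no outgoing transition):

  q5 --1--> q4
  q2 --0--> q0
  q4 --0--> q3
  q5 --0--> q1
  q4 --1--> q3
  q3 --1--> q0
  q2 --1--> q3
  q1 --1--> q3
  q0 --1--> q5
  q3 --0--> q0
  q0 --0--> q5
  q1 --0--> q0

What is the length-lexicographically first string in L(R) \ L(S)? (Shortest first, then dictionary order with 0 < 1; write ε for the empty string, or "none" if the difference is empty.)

The string 0 is accepted by R but not by S.
No shorter string lies in the difference, and 0 is the lexicographically first length-1 string in L(R) \ L(S).

0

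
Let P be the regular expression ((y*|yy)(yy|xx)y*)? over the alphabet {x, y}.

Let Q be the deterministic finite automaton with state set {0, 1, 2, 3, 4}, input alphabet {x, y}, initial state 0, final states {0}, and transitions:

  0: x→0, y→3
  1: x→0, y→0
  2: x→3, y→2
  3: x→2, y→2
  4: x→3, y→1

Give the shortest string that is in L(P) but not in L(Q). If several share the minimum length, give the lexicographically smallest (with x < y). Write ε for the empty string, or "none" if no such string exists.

yy

The string yy is accepted by P but not by Q.
No shorter string lies in the difference, and yy is the lexicographically first length-2 string in L(P) \ L(Q).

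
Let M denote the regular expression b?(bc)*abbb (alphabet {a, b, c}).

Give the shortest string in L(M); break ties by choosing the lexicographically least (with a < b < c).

By inspection of the expression, no string of length less than 4 matches, and abbb is the lexicographically first match of length 4.

abbb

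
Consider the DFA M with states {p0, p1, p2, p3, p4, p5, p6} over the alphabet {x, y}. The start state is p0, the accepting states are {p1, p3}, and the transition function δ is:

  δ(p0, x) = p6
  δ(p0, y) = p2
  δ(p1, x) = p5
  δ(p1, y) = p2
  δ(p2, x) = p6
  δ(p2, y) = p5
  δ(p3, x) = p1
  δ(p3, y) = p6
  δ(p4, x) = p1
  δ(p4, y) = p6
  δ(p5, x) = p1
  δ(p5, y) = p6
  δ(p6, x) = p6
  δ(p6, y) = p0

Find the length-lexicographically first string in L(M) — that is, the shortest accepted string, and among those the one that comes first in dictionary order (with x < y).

A breadth-first search from p0 reaches an accepting state first via the path p0 → p2 → p5 → p1 on input yyx.
No string of length < 3 is accepted (BFS exhausts all shorter strings without reaching an accepting state), and yyx is the lexicographically least accepting string of length 3.

yyx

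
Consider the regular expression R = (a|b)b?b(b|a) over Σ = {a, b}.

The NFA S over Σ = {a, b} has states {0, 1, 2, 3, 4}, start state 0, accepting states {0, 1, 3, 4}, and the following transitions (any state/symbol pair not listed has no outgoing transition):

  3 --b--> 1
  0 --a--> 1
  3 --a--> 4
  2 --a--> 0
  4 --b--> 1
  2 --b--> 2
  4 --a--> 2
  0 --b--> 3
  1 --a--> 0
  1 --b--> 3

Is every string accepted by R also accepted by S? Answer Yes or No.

Converting the expression R to a DFA (subset construction, then merging equivalent states) gives the minimal DFA with states {r0, r1, r2, r3, r4, r5}, start state r0, accepting states {r4, r5} and transitions r0: a→r1, b→r1; r1: a→r2, b→r3; r2: a→r2, b→r2; r3: a→r4, b→r5; r4: a→r2, b→r2; r5: a→r4, b→r4.
Exploring the product automaton R × S from the start pair (r0, 0), following both machines on each input symbol, reaches 16 state pairs: (r0, 0), (r1, 1), (r1, 3), (r2, 0), (r3, 3), (r2, 4), (r3, 1), (r2, 1), (r2, 3), (r4, 4), (r5, 1), (r2, 2), (r4, 0), (r5, 3), (r4, 3), (r4, 1).
R accepts in {r4, r5} and S accepts in {0, 1, 3, 4}. The reachable pairs whose R-component is accepting are (r4, 4), (r5, 1), (r4, 0), (r5, 3), (r4, 3), (r4, 1); in each of them the S-component is accepting too, so the product for L(R) \ L(S) (R-component accepting, S-component rejecting) has no reachable accepting pair and the difference is empty.
Hence every string in L(R) is also in L(S).

Yes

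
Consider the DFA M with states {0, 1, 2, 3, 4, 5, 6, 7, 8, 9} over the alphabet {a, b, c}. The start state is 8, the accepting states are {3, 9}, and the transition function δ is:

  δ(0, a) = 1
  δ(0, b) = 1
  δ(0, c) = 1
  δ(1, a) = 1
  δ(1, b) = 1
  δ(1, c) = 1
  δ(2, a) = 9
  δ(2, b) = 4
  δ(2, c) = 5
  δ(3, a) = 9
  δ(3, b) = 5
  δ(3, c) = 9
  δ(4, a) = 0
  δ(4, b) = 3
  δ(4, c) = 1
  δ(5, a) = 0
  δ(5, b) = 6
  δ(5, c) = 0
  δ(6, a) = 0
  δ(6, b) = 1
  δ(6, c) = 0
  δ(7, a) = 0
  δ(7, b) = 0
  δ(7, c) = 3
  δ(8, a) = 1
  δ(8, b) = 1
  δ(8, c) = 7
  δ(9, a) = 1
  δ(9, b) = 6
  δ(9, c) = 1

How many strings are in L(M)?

3

The useful subgraph on states {3, 7, 8, 9} is acyclic, so L(M) is finite; the longest accepting path visits 4 useful states, giving maximum string length 3.
Counting accepting paths from 8 by length: 1 of length 2, 2 of length 3. Total 3.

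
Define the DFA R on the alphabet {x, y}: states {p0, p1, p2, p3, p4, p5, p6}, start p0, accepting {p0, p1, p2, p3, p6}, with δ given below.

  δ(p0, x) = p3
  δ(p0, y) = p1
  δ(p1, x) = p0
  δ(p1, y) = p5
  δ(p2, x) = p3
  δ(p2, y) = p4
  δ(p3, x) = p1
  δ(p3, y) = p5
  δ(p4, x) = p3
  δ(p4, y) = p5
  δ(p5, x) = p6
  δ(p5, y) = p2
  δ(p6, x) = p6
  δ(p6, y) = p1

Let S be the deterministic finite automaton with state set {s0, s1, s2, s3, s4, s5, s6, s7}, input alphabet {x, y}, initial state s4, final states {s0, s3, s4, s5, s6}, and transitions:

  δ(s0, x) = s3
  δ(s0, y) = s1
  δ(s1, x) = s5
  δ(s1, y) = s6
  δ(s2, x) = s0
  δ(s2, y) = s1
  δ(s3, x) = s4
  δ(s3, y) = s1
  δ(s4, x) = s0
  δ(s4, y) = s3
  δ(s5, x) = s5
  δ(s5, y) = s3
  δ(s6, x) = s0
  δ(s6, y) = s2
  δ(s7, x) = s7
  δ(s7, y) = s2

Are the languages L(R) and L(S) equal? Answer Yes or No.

Exploring the product automaton R × S from the start pair (p0, s4), following both machines on each input symbol, reaches 7 state pairs: (p0, s4), (p3, s0), (p1, s3), (p5, s1), (p6, s5), (p2, s6), (p4, s2).
R accepts in {p0, p1, p2, p3, p6} and S accepts in {s0, s3, s4, s5, s6}. In every reachable pair the two components are either both accepting — (p0, s4), (p3, s0), (p1, s3), (p6, s5), (p2, s6) — or both non-accepting, so no string is accepted by exactly one of the machines: L(R) \ L(S) and L(S) \ L(R) are both empty.
Hence every string is accepted by R iff it is accepted by S, and the two languages coincide.

Yes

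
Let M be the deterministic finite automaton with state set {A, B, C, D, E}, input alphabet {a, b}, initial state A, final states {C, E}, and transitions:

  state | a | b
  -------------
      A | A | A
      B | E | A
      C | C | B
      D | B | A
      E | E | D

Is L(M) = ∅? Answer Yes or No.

The states reachable from the start state are {A}.
None of the accepting states {C, E} is reachable, so no string is accepted and L(M) = ∅.

Yes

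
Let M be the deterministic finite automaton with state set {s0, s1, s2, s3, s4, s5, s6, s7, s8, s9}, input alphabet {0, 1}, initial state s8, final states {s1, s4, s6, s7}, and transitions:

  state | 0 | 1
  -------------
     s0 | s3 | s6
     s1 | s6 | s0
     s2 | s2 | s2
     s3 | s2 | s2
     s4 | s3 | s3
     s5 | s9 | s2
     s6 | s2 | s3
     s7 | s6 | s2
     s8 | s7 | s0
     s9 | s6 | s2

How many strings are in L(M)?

The useful subgraph on states {s0, s6, s7, s8} is acyclic, so L(M) is finite; the longest accepting path visits 3 useful states, giving maximum string length 2.
Counting accepting paths from s8 by length: 1 of length 1, 2 of length 2. Total 3.

3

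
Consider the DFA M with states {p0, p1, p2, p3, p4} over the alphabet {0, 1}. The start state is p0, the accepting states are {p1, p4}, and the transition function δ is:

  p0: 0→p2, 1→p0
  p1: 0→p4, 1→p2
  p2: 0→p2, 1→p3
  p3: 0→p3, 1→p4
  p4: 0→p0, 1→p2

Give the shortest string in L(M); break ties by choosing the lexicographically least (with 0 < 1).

011

A breadth-first search from p0 reaches an accepting state first via the path p0 → p2 → p3 → p4 on input 011.
No string of length < 3 is accepted (BFS exhausts all shorter strings without reaching an accepting state), and 011 is the lexicographically least accepting string of length 3.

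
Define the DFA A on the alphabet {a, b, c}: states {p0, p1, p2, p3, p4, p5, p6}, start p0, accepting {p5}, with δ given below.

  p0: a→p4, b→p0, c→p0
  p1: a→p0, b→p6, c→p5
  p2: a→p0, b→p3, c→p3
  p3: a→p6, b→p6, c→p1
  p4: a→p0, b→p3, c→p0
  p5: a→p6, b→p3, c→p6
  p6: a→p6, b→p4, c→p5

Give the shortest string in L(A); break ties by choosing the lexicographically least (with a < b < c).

abac

A breadth-first search from p0 reaches an accepting state first via the path p0 → p4 → p3 → p6 → p5 on input abac.
No string of length < 4 is accepted (BFS exhausts all shorter strings without reaching an accepting state), and abac is the lexicographically least accepting string of length 4.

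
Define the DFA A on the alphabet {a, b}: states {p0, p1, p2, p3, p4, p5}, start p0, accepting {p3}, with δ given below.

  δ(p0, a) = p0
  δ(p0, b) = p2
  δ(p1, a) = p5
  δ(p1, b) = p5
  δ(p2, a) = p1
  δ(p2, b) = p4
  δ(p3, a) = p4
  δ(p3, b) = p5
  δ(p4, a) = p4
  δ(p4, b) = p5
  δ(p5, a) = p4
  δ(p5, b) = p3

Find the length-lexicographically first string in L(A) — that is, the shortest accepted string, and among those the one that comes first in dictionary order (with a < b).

baab

A breadth-first search from p0 reaches an accepting state first via the path p0 → p2 → p1 → p5 → p3 on input baab.
No string of length < 4 is accepted (BFS exhausts all shorter strings without reaching an accepting state), and baab is the lexicographically least accepting string of length 4.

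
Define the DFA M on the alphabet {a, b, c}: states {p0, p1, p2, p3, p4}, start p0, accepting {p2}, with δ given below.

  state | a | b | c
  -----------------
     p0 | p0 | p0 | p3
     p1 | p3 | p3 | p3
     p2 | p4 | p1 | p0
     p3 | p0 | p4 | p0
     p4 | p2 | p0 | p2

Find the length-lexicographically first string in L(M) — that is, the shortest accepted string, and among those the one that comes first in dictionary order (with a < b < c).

cba

A breadth-first search from p0 reaches an accepting state first via the path p0 → p3 → p4 → p2 on input cba.
No string of length < 3 is accepted (BFS exhausts all shorter strings without reaching an accepting state), and cba is the lexicographically least accepting string of length 3.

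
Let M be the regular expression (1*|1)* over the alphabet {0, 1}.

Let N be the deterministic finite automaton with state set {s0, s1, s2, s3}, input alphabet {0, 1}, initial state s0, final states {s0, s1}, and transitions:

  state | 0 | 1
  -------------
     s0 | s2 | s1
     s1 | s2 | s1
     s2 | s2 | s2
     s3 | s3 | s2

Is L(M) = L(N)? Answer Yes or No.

Converting the expression M to a DFA (subset construction, then merging equivalent states) gives the minimal DFA with states {m0, m1}, start state m0, accepting states {m0} and transitions m0: 0→m1, 1→m0; m1: 0→m1, 1→m1.
Exploring the product automaton M × N from the start pair (m0, s0), following both machines on each input symbol, reaches 3 state pairs: (m0, s0), (m1, s2), (m0, s1).
M accepts in {m0} and N accepts in {s0, s1}. In every reachable pair the two components are either both accepting — (m0, s0), (m0, s1) — or both non-accepting, so no string is accepted by exactly one of the machines: L(M) \ L(N) and L(N) \ L(M) are both empty.
Hence every string is accepted by M iff it is accepted by N, and the two languages coincide.

Yes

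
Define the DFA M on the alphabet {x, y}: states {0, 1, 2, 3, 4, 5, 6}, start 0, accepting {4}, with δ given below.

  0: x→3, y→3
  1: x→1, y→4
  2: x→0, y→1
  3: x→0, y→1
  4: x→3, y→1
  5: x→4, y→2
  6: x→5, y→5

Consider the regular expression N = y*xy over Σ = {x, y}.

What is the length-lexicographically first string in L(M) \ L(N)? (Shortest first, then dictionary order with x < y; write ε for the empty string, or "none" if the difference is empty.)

xyy

The string xyy is accepted by M but not by N.
No shorter string lies in the difference, and xyy is the lexicographically first length-3 string in L(M) \ L(N).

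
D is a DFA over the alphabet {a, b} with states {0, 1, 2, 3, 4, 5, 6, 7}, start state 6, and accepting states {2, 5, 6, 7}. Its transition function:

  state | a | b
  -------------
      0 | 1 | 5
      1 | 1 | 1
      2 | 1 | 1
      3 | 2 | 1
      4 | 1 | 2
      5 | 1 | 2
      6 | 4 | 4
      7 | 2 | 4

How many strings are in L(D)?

3

The useful subgraph on states {2, 4, 6} is acyclic, so L(D) is finite; the longest accepting path visits 3 useful states, giving maximum string length 2.
Counting accepting paths from 6 by length: 1 of length 0, 2 of length 2. Total 3.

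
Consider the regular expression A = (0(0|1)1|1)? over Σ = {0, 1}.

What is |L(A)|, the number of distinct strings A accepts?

The expression has no Kleene star, so L(A) is finite. Expanding the alternatives gives {ε, 1, 001, 011}.
That is 1 of length 0, 1 of length 1, 2 of length 3: 4 strings in all.

4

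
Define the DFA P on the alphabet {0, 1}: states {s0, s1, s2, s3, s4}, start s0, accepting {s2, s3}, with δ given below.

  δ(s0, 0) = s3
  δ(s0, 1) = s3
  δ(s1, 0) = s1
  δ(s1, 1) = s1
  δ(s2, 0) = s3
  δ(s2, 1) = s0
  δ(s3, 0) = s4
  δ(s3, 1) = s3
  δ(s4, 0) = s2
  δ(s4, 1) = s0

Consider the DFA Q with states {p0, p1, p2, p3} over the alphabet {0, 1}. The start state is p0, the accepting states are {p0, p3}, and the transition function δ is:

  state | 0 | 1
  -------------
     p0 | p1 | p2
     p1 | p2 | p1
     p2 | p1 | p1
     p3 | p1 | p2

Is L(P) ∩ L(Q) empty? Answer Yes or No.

Exploring the product automaton P × Q from the start pair (s0, p0), following both machines on each input symbol, reaches 8 state pairs: (s0, p0), (s3, p1), (s3, p2), (s4, p2), (s4, p1), (s2, p1), (s0, p1), (s2, p2).
P accepts in {s2, s3} and Q accepts in {p0, p3}; no reachable pair has both components accepting, so no string drives both machines to acceptance simultaneously and L(P) ∩ L(Q) = ∅.
So no string is accepted by both, and the intersection is empty.

Yes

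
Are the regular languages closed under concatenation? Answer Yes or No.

Yes

If R₁ and R₂ are regular expressions for the two languages then R₁R₂ denotes L₁L₂; on automata, add ε-moves from every accepting state of an NFA for L₁ to the start state of an NFA for L₂ and keep only the second machine's accepting states.
So the regular languages are closed under concatenation.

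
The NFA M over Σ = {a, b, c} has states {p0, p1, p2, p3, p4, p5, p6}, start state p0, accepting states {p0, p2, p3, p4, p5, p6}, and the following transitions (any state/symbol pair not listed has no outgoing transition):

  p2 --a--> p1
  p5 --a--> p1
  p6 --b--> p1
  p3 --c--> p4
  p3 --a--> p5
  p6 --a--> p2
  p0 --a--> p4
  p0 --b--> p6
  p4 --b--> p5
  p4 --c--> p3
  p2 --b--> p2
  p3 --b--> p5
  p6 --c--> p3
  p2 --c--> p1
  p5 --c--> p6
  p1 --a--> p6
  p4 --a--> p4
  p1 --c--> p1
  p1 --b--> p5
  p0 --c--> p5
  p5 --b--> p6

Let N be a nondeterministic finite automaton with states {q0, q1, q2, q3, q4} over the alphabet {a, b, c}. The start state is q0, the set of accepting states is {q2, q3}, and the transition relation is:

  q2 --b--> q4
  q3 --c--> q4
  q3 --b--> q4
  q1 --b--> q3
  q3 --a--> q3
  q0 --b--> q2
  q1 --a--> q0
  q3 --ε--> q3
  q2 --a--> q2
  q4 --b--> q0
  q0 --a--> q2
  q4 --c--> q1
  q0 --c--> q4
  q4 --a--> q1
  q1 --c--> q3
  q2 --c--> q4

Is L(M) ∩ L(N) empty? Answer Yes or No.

The string a is accepted by both M and N.
Hence L(M) ∩ L(N) ≠ ∅.

No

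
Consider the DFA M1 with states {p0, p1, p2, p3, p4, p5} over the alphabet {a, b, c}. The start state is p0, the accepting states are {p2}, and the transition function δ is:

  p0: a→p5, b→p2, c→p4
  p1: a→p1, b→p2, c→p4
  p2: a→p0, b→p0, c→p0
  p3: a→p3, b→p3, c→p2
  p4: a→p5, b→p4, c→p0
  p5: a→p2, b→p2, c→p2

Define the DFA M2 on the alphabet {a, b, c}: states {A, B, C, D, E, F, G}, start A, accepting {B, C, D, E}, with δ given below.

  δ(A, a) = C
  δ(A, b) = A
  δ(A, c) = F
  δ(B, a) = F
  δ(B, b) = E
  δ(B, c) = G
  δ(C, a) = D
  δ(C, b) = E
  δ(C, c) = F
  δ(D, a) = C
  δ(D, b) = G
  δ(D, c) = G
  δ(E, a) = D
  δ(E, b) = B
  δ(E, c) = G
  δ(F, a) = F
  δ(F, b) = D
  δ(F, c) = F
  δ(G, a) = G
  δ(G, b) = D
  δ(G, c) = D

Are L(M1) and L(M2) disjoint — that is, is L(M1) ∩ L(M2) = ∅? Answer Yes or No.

No

The string aa is accepted by both M1 and M2.
Hence L(M1) ∩ L(M2) ≠ ∅.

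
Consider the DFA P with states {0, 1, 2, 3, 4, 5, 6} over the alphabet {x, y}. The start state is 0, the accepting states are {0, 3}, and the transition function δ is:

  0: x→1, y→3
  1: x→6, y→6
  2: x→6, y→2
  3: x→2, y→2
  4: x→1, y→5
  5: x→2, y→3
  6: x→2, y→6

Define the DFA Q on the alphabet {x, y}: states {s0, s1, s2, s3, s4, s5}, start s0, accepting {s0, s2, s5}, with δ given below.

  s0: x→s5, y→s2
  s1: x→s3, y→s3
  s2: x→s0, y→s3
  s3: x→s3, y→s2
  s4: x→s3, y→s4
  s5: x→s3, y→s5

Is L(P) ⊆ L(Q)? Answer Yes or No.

Yes

Exploring the product automaton P × Q from the start pair (0, s0), following both machines on each input symbol, reaches 11 state pairs: (0, s0), (1, s5), (3, s2), (6, s3), (6, s5), (2, s0), (2, s3), (6, s2), (2, s2), (6, s0), (2, s5).
P accepts in {0, 3} and Q accepts in {s0, s2, s5}. The reachable pairs whose P-component is accepting are (0, s0), (3, s2); in each of them the Q-component is accepting too, so the product for L(P) \ L(Q) (P-component accepting, Q-component rejecting) has no reachable accepting pair and the difference is empty.
Hence every string in L(P) is also in L(Q).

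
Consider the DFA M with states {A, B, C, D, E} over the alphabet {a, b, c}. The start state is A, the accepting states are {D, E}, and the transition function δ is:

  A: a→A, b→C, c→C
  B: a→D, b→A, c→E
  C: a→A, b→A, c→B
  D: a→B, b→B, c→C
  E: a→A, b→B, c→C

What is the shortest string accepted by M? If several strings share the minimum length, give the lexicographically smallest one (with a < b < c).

bca

A breadth-first search from A reaches an accepting state first via the path A → C → B → D on input bca.
No string of length < 3 is accepted (BFS exhausts all shorter strings without reaching an accepting state), and bca is the lexicographically least accepting string of length 3.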